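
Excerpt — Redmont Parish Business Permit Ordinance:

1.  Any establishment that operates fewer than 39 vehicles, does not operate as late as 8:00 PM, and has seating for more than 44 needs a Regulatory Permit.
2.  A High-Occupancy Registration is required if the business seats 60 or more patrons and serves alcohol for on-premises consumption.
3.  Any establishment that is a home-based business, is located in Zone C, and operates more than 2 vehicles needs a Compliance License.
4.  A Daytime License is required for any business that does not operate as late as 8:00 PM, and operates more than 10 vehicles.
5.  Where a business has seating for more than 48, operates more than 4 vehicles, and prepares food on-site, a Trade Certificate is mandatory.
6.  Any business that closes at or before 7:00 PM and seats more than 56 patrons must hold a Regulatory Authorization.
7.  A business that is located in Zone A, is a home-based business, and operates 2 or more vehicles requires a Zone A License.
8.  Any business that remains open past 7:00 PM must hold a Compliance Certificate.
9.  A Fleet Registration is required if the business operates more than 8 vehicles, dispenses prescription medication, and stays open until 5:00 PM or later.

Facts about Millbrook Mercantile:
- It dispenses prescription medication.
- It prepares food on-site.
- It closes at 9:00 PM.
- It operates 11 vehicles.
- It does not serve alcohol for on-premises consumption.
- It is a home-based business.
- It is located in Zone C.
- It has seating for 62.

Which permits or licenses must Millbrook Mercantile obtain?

Compliance Certificate, Compliance License, Fleet Registration, Trade Certificate

1. vehicles 11 < 39; closes 9:00 PM, after 8:00 PM; seating 62 > 44 → Regulatory Permit not required.
2. seating 62 ≥ 60; does not serve alcohol for on-premises consumption → High-Occupancy Registration not required.
3. is a home-based business; is located in Zone C; vehicles 11 > 2 → Compliance License required.
4. closes 9:00 PM, after 8:00 PM; vehicles 11 > 10 → Daytime License not required.
5. seating 62 > 48; vehicles 11 > 4; prepares food on-site → Trade Certificate required.
6. closes 9:00 PM, after 7:00 PM; seating 62 > 56 → Regulatory Authorization not required.
7. is located in Zone C (not: is located in Zone A); is a home-based business; vehicles 11 ≥ 2 → Zone A License not required.
8. closes 9:00 PM, after 7:00 PM → Compliance Certificate required.
9. vehicles 11 > 8; dispenses prescription medication; closes 9:00 PM, after 5:00 PM → Fleet Registration required.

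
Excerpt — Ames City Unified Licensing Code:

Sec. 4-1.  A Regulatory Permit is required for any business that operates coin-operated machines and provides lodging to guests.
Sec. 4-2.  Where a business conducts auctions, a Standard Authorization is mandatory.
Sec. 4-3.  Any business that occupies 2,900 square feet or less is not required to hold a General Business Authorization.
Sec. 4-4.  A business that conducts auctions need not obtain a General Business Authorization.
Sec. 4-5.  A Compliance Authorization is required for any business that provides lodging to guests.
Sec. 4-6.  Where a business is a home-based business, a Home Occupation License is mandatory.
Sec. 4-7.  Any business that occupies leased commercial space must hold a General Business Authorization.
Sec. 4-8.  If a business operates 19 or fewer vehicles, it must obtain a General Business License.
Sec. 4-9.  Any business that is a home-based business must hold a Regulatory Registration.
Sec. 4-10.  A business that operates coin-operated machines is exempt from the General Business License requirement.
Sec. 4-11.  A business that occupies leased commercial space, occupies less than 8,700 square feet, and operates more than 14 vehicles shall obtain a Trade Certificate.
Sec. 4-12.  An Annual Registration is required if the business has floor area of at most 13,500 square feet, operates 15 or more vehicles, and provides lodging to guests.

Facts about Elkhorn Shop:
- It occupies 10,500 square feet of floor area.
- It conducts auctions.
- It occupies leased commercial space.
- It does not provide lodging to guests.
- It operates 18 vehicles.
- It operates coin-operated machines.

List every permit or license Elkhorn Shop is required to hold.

Sec. 4-1. operates coin-operated machines; does not provide lodging to guests → Regulatory Permit not required.
Sec. 4-2. conducts auctions → Standard Authorization required.
Sec. 4-3. floor area 10,500 square feet > 2,900 square feet → General Business Authorization exemption does not apply.
Sec. 4-4. conducts auctions → exempt from General Business Authorization.
Sec. 4-5. does not provide lodging to guests → Compliance Authorization not required.
Sec. 4-6. occupies leased commercial space (not: is a home-based business) → Home Occupation License not required.
Sec. 4-7. occupies leased commercial space → General Business Authorization required.
Sec. 4-8. vehicles 18 ≤ 19 → General Business License required.
Sec. 4-9. occupies leased commercial space (not: is a home-based business) → Regulatory Registration not required.
Sec. 4-10. operates coin-operated machines → exempt from General Business License.
Sec. 4-11. occupies leased commercial space; floor area 10,500 square feet ≥ 8,700 square feet; vehicles 18 > 14 → Trade Certificate not required.
Sec. 4-12. floor area 10,500 square feet ≤ 13,500 square feet; vehicles 18 ≥ 15; does not provide lodging to guests → Annual Registration not required.

Standard Authorization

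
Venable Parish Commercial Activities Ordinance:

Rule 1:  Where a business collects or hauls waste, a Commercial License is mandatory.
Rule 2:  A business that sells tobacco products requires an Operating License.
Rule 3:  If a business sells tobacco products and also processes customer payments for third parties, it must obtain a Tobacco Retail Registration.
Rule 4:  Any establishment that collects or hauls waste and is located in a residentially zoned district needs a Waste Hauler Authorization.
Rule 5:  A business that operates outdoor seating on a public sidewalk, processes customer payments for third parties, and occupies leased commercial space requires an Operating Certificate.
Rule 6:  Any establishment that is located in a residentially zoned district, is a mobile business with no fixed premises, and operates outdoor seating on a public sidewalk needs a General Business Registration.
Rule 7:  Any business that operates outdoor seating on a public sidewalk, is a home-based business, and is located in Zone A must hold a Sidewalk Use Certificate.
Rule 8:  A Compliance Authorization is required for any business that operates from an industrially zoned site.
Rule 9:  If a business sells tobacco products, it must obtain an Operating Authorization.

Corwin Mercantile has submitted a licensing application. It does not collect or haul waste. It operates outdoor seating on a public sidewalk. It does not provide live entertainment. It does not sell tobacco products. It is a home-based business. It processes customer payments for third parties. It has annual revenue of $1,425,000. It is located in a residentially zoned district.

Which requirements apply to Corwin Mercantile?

None

Rule 1: does not collect or haul waste → Commercial License not required.
Rule 2: does not sell tobacco products → Operating License not required.
Rule 3: does not sell tobacco products; processes customer payments for third parties → Tobacco Retail Registration not required.
Rule 4: does not collect or haul waste; is located in a residentially zoned district → Waste Hauler Authorization not required.
Rule 5: operates outdoor seating on a public sidewalk; processes customer payments for third parties; is a home-based business (not: occupies leased commercial space) → Operating Certificate not required.
Rule 6: is located in a residentially zoned district; is a home-based business (not: is a mobile business with no fixed premises); operates outdoor seating on a public sidewalk → General Business Registration not required.
Rule 7: operates outdoor seating on a public sidewalk; is a home-based business; is located in a residentially zoned district (not: is located in Zone A) → Sidewalk Use Certificate not required.
Rule 8: is a home-based business (not: operates from an industrially zoned site) → Compliance Authorization not required.
Rule 9: does not sell tobacco products → Operating Authorization not required.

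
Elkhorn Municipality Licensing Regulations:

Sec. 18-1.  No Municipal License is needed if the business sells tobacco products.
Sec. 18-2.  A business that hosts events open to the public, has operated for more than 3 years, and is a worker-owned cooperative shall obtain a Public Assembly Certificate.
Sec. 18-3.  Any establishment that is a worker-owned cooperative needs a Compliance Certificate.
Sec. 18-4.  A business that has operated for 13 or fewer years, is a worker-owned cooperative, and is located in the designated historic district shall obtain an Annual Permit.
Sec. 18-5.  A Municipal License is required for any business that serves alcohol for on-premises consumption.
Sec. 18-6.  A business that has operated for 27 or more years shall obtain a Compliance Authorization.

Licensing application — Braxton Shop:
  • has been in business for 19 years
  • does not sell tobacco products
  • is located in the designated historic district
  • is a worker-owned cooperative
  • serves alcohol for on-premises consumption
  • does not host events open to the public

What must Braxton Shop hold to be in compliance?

Sec. 18-1. does not sell tobacco products → Municipal License exemption does not apply.
Sec. 18-2. does not host events open to the public; years in business 19 > 3; is a worker-owned cooperative → Public Assembly Certificate not required.
Sec. 18-3. is a worker-owned cooperative → Compliance Certificate required.
Sec. 18-4. years in business 19 > 13; is a worker-owned cooperative; is located in the designated historic district → Annual Permit not required.
Sec. 18-5. serves alcohol for on-premises consumption → Municipal License required.
Sec. 18-6. years in business 19 < 27 → Compliance Authorization not required.

Compliance Certificate, Municipal License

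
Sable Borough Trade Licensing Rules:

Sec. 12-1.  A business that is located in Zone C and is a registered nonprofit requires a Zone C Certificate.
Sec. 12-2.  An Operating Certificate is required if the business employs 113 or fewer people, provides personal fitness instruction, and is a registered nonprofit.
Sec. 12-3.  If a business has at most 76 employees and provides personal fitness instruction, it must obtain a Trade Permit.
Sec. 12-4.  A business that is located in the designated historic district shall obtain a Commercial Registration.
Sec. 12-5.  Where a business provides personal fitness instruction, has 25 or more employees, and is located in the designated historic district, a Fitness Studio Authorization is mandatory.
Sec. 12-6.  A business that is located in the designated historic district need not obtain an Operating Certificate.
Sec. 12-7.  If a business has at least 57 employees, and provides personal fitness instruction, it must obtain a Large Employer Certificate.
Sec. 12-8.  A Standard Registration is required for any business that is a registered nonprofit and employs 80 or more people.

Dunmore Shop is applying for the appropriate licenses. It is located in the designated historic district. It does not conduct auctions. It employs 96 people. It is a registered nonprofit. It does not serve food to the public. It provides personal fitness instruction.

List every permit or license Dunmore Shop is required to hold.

Sec. 12-1. is located in the designated historic district (not: is located in Zone C); is a registered nonprofit → Zone C Certificate not required.
Sec. 12-2. employees 96 ≤ 113; provides personal fitness instruction; is a registered nonprofit → Operating Certificate required.
Sec. 12-3. employees 96 > 76; provides personal fitness instruction → Trade Permit not required.
Sec. 12-4. is located in the designated historic district → Commercial Registration required.
Sec. 12-5. provides personal fitness instruction; employees 96 ≥ 25; is located in the designated historic district → Fitness Studio Authorization required.
Sec. 12-6. is located in the designated historic district → exempt from Operating Certificate.
Sec. 12-7. employees 96 ≥ 57; provides personal fitness instruction → Large Employer Certificate required.
Sec. 12-8. is a registered nonprofit; employees 96 ≥ 80 → Standard Registration required.

Commercial Registration, Fitness Studio Authorization, Large Employer Certificate, Standard Registration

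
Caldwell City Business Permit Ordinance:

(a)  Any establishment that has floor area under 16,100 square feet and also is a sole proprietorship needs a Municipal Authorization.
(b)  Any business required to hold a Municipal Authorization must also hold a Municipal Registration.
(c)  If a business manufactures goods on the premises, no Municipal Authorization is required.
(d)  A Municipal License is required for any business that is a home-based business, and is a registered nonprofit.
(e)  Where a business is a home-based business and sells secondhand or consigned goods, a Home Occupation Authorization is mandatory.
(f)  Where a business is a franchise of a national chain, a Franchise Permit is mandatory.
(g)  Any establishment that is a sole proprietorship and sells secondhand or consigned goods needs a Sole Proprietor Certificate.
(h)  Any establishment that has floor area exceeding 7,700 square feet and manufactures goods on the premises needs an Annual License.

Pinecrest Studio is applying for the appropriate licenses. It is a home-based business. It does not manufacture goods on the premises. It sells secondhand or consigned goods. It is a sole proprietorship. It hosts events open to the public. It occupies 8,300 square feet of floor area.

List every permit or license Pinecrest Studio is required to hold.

(a) floor area 8,300 square feet < 16,100 square feet; is a sole proprietorship → Municipal Authorization required.
(b) Municipal Authorization is required → Municipal Registration also required.
(c) does not manufacture goods on the premises → Municipal Authorization exemption does not apply.
(d) is a home-based business; is a sole proprietorship (not: is a registered nonprofit) → Municipal License not required.
(e) is a home-based business; sells secondhand or consigned goods → Home Occupation Authorization required.
(f) is a sole proprietorship (not: is a franchise of a national chain) → Franchise Permit not required.
(g) is a sole proprietorship; sells secondhand or consigned goods → Sole Proprietor Certificate required.
(h) floor area 8,300 square feet > 7,700 square feet; does not manufacture goods on the premises → Annual License not required.

Home Occupation Authorization, Municipal Authorization, Municipal Registration, Sole Proprietor Certificate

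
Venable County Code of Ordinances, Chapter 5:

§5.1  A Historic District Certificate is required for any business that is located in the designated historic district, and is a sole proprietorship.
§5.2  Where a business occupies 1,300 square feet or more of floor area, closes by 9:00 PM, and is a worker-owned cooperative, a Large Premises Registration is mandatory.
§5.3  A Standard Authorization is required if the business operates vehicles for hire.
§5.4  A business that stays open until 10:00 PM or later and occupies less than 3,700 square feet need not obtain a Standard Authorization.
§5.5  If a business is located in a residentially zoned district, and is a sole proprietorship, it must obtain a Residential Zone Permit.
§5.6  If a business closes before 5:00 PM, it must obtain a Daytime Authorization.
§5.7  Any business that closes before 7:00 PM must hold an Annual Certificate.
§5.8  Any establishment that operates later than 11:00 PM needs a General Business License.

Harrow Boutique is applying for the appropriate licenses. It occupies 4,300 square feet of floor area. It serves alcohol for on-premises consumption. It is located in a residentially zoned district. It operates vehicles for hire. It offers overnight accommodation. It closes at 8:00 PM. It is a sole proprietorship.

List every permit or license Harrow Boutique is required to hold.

Residential Zone Permit, Standard Authorization

§5.1 is located in a residentially zoned district (not: is located in the designated historic district); is a sole proprietorship → Historic District Certificate not required.
§5.2 floor area 4,300 square feet ≥ 1,300 square feet; closes 8:00 PM, at/before 9:00 PM; is a sole proprietorship (not: is a worker-owned cooperative) → Large Premises Registration not required.
§5.3 operates vehicles for hire → Standard Authorization required.
§5.4 closes 8:00 PM, at/before 10:00 PM; floor area 4,300 square feet ≥ 3,700 square feet → Standard Authorization exemption does not apply.
§5.5 is located in a residentially zoned district; is a sole proprietorship → Residential Zone Permit required.
§5.6 closes 8:00 PM, after 5:00 PM → Daytime Authorization not required.
§5.7 closes 8:00 PM, after 7:00 PM → Annual Certificate not required.
§5.8 closes 8:00 PM, at/before 11:00 PM → General Business License not required.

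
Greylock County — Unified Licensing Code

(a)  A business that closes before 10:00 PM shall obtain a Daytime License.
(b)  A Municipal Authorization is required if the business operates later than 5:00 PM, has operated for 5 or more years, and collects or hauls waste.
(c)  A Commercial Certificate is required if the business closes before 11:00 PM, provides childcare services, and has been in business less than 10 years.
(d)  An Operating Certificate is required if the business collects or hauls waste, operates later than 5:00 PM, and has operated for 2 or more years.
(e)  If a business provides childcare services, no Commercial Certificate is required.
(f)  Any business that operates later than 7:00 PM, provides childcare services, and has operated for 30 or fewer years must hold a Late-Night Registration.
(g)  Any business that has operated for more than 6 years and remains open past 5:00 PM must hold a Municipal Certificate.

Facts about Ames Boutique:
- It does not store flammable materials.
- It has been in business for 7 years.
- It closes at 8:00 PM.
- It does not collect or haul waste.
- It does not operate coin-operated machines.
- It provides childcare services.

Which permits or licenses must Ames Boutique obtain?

(a) closes 8:00 PM, at/before 10:00 PM → Daytime License required.
(b) closes 8:00 PM, after 5:00 PM; years in business 7 ≥ 5; does not collect or haul waste → Municipal Authorization not required.
(c) closes 8:00 PM, at/before 11:00 PM; provides childcare services; years in business 7 < 10 → Commercial Certificate required.
(d) does not collect or haul waste; closes 8:00 PM, after 5:00 PM; years in business 7 ≥ 2 → Operating Certificate not required.
(e) provides childcare services → exempt from Commercial Certificate.
(f) closes 8:00 PM, after 7:00 PM; provides childcare services; years in business 7 ≤ 30 → Late-Night Registration required.
(g) years in business 7 > 6; closes 8:00 PM, after 5:00 PM → Municipal Certificate required.

Daytime License, Late-Night Registration, Municipal Certificate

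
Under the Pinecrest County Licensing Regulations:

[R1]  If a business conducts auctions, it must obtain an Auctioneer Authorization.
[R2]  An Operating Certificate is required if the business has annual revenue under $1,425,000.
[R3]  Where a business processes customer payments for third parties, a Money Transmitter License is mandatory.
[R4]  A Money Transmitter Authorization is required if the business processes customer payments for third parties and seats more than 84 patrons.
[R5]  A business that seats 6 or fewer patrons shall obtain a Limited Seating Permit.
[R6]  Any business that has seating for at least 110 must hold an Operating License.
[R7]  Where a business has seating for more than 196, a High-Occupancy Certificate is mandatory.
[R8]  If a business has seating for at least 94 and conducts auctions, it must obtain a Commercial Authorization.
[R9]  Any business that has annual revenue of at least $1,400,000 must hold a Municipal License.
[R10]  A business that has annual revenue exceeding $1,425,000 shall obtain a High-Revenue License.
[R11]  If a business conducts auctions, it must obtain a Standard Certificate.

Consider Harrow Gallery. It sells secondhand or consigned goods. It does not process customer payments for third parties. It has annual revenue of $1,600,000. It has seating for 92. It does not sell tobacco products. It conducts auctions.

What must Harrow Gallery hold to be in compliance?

[R1] conducts auctions → Auctioneer Authorization required.
[R2] revenue $1,600,000 ≥ $1,425,000 → Operating Certificate not required.
[R3] does not process customer payments for third parties → Money Transmitter License not required.
[R4] does not process customer payments for third parties; seating 92 > 84 → Money Transmitter Authorization not required.
[R5] seating 92 > 6 → Limited Seating Permit not required.
[R6] seating 92 < 110 → Operating License not required.
[R7] seating 92 ≤ 196 → High-Occupancy Certificate not required.
[R8] seating 92 < 94; conducts auctions → Commercial Authorization not required.
[R9] revenue $1,600,000 ≥ $1,400,000 → Municipal License required.
[R10] revenue $1,600,000 > $1,425,000 → High-Revenue License required.
[R11] conducts auctions → Standard Certificate required.

Auctioneer Authorization, High-Revenue License, Municipal License, Standard Certificate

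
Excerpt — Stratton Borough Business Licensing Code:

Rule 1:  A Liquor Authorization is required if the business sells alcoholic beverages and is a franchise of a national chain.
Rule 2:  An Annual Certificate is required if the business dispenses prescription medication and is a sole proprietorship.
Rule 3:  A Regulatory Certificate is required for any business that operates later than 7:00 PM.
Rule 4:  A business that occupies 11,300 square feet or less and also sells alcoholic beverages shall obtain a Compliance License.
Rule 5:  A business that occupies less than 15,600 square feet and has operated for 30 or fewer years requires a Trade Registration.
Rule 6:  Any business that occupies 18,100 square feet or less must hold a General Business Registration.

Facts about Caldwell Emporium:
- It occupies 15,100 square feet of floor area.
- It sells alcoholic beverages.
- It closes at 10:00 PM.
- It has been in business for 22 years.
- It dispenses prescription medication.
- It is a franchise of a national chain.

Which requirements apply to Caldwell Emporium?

General Business Registration, Liquor Authorization, Regulatory Certificate, Trade Registration

Rule 1: sells alcoholic beverages; is a franchise of a national chain → Liquor Authorization required.
Rule 2: dispenses prescription medication; is a franchise of a national chain (not: is a sole proprietorship) → Annual Certificate not required.
Rule 3: closes 10:00 PM, after 7:00 PM → Regulatory Certificate required.
Rule 4: floor area 15,100 square feet > 11,300 square feet; sells alcoholic beverages → Compliance License not required.
Rule 5: floor area 15,100 square feet < 15,600 square feet; years in business 22 ≤ 30 → Trade Registration required.
Rule 6: floor area 15,100 square feet ≤ 18,100 square feet → General Business Registration required.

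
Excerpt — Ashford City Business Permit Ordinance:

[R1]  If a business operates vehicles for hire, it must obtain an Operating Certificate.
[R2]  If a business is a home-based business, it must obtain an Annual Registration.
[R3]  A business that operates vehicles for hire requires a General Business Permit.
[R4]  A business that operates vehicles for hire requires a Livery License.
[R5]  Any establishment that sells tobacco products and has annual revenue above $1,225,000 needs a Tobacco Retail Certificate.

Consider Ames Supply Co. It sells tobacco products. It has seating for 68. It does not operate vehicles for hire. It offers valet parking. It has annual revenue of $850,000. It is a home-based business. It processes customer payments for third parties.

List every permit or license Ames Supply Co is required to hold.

[R1] does not operate vehicles for hire → Operating Certificate not required.
[R2] is a home-based business → Annual Registration required.
[R3] does not operate vehicles for hire → General Business Permit not required.
[R4] does not operate vehicles for hire → Livery License not required.
[R5] sells tobacco products; revenue $850,000 ≤ $1,225,000 → Tobacco Retail Certificate not required.

Annual Registration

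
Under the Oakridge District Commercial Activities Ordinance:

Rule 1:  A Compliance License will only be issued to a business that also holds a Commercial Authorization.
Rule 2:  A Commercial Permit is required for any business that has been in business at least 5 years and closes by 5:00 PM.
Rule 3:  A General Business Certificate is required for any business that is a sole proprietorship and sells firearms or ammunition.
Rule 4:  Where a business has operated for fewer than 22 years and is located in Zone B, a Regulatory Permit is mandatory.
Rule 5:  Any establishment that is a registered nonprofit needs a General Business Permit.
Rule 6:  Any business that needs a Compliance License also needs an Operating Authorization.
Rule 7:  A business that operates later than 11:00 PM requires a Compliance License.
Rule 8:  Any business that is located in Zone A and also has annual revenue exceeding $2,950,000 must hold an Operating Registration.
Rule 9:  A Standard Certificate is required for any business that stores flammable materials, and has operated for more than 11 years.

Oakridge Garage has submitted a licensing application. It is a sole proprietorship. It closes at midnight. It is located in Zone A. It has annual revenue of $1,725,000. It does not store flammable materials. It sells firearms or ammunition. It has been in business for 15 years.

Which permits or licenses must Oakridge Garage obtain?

Commercial Authorization, Compliance License, General Business Certificate, Operating Authorization

Rule 1: Compliance License is required → Commercial Authorization also required.
Rule 2: years in business 15 ≥ 5; closes midnight, after 5:00 PM → Commercial Permit not required.
Rule 3: is a sole proprietorship; sells firearms or ammunition → General Business Certificate required.
Rule 4: years in business 15 < 22; is located in Zone A (not: is located in Zone B) → Regulatory Permit not required.
Rule 5: is a sole proprietorship (not: is a registered nonprofit) → General Business Permit not required.
Rule 6: Compliance License is required → Operating Authorization also required.
Rule 7: closes midnight, after 11:00 PM → Compliance License required.
Rule 8: is located in Zone A; revenue $1,725,000 ≤ $2,950,000 → Operating Registration not required.
Rule 9: does not store flammable materials; years in business 15 > 11 → Standard Certificate not required.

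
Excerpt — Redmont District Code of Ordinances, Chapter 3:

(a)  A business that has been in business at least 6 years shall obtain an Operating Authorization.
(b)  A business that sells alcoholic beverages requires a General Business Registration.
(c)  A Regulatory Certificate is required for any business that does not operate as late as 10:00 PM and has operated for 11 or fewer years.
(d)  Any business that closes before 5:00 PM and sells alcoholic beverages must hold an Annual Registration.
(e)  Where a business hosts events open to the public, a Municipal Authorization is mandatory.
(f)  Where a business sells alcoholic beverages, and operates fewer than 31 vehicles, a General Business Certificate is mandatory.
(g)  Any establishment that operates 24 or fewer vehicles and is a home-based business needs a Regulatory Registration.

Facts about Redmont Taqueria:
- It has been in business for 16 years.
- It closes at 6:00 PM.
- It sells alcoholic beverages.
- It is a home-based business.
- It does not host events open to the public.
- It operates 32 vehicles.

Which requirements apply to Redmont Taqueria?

(a) years in business 16 ≥ 6 → Operating Authorization required.
(b) sells alcoholic beverages → General Business Registration required.
(c) closes 6:00 PM, at/before 10:00 PM; years in business 16 > 11 → Regulatory Certificate not required.
(d) closes 6:00 PM, after 5:00 PM; sells alcoholic beverages → Annual Registration not required.
(e) does not host events open to the public → Municipal Authorization not required.
(f) sells alcoholic beverages; vehicles 32 ≥ 31 → General Business Certificate not required.
(g) vehicles 32 > 24; is a home-based business → Regulatory Registration not required.

General Business Registration, Operating Authorization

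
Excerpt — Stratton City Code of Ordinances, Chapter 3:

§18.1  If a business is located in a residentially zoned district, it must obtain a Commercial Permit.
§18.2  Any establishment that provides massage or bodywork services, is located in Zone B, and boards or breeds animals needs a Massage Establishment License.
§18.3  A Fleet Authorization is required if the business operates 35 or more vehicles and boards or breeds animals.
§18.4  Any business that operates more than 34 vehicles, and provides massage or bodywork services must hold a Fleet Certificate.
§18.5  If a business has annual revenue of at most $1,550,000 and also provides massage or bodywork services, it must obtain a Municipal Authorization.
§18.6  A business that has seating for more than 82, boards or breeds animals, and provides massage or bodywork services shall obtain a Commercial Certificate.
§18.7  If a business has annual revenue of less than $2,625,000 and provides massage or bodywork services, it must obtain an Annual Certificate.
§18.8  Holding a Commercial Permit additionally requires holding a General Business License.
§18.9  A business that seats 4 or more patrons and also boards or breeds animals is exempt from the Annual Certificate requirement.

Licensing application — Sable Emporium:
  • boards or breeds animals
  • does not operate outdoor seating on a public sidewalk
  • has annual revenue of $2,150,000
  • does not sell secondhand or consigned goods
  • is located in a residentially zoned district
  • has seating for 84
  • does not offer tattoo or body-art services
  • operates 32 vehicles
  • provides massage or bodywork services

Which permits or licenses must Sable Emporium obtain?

Commercial Certificate, Commercial Permit, General Business License

§18.1 is located in a residentially zoned district → Commercial Permit required.
§18.2 provides massage or bodywork services; is located in a residentially zoned district (not: is located in Zone B); boards or breeds animals → Massage Establishment License not required.
§18.3 vehicles 32 < 35; boards or breeds animals → Fleet Authorization not required.
§18.4 vehicles 32 ≤ 34; provides massage or bodywork services → Fleet Certificate not required.
§18.5 revenue $2,150,000 > $1,550,000; provides massage or bodywork services → Municipal Authorization not required.
§18.6 seating 84 > 82; boards or breeds animals; provides massage or bodywork services → Commercial Certificate required.
§18.7 revenue $2,150,000 < $2,625,000; provides massage or bodywork services → Annual Certificate required.
§18.8 Commercial Permit is required → General Business License also required.
§18.9 seating 84 ≥ 4; boards or breeds animals → exempt from Annual Certificate.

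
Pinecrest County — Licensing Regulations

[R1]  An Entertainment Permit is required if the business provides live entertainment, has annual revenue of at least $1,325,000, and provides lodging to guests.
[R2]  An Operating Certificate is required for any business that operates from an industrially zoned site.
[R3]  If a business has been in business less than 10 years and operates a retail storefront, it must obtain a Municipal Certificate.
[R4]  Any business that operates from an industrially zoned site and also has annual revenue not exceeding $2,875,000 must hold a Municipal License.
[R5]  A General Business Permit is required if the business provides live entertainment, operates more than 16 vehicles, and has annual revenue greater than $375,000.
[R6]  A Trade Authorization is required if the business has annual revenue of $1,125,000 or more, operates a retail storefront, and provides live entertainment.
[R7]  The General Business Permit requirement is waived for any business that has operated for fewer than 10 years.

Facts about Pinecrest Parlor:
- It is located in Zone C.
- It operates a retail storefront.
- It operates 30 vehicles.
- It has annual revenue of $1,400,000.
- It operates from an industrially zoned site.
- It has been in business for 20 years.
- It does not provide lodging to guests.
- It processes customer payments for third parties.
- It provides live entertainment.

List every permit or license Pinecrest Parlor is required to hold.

General Business Permit, Municipal License, Operating Certificate, Trade Authorization

[R1] provides live entertainment; revenue $1,400,000 ≥ $1,325,000; does not provide lodging to guests → Entertainment Permit not required.
[R2] operates from an industrially zoned site → Operating Certificate required.
[R3] years in business 20 ≥ 10; operates a retail storefront → Municipal Certificate not required.
[R4] operates from an industrially zoned site; revenue $1,400,000 ≤ $2,875,000 → Municipal License required.
[R5] provides live entertainment; vehicles 30 > 16; revenue $1,400,000 > $375,000 → General Business Permit required.
[R6] revenue $1,400,000 ≥ $1,125,000; operates a retail storefront; provides live entertainment → Trade Authorization required.
[R7] years in business 20 ≥ 10 → General Business Permit exemption does not apply.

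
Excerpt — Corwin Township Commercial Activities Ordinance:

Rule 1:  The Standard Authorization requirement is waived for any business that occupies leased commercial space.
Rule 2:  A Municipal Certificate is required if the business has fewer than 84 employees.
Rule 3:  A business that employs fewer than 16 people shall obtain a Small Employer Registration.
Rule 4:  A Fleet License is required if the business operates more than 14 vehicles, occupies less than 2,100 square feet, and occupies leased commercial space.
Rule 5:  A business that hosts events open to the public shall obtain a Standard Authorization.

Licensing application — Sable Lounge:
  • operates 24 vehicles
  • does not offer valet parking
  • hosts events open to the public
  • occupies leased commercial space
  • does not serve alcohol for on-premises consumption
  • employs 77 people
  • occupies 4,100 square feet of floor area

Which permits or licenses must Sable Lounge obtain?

Rule 1: occupies leased commercial space → exempt from Standard Authorization.
Rule 2: employees 77 < 84 → Municipal Certificate required.
Rule 3: employees 77 ≥ 16 → Small Employer Registration not required.
Rule 4: vehicles 24 > 14; floor area 4,100 square feet ≥ 2,100 square feet; occupies leased commercial space → Fleet License not required.
Rule 5: hosts events open to the public → Standard Authorization required.

Municipal Certificate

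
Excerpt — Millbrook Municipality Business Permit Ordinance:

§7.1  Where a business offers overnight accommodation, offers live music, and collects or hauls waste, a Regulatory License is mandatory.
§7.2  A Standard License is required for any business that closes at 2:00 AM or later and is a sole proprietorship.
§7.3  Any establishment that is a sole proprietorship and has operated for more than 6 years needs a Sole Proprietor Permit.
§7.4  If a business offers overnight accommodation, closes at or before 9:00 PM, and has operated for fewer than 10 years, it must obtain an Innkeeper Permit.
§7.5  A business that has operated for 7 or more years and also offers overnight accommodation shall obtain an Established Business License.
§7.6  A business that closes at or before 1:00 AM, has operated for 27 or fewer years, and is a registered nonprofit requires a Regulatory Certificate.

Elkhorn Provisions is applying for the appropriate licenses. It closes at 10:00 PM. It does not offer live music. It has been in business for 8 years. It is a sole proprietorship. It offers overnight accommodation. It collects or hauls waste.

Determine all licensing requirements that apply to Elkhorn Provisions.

Established Business License, Sole Proprietor Permit

§7.1 offers overnight accommodation; does not offer live music; collects or hauls waste → Regulatory License not required.
§7.2 closes 10:00 PM, at/before 2:00 AM; is a sole proprietorship → Standard License not required.
§7.3 is a sole proprietorship; years in business 8 > 6 → Sole Proprietor Permit required.
§7.4 offers overnight accommodation; closes 10:00 PM, after 9:00 PM; years in business 8 < 10 → Innkeeper Permit not required.
§7.5 years in business 8 ≥ 7; offers overnight accommodation → Established Business License required.
§7.6 closes 10:00 PM, at/before 1:00 AM; years in business 8 ≤ 27; is a sole proprietorship (not: is a registered nonprofit) → Regulatory Certificate not required.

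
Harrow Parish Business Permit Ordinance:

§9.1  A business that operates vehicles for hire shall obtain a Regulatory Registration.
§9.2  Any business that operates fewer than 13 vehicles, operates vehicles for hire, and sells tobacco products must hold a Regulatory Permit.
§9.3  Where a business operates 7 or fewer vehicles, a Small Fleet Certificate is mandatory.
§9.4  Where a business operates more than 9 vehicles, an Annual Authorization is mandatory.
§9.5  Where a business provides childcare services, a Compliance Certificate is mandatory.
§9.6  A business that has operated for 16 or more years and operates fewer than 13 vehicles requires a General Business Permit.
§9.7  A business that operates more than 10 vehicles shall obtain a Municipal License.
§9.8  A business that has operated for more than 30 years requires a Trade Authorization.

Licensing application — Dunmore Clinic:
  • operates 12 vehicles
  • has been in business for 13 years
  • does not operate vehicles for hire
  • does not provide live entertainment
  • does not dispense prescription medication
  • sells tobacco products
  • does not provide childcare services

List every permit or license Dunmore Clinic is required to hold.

Annual Authorization, Municipal License

§9.1 does not operate vehicles for hire → Regulatory Registration not required.
§9.2 vehicles 12 < 13; does not operate vehicles for hire; sells tobacco products → Regulatory Permit not required.
§9.3 vehicles 12 > 7 → Small Fleet Certificate not required.
§9.4 vehicles 12 > 9 → Annual Authorization required.
§9.5 does not provide childcare services → Compliance Certificate not required.
§9.6 years in business 13 < 16; vehicles 12 < 13 → General Business Permit not required.
§9.7 vehicles 12 > 10 → Municipal License required.
§9.8 years in business 13 ≤ 30 → Trade Authorization not required.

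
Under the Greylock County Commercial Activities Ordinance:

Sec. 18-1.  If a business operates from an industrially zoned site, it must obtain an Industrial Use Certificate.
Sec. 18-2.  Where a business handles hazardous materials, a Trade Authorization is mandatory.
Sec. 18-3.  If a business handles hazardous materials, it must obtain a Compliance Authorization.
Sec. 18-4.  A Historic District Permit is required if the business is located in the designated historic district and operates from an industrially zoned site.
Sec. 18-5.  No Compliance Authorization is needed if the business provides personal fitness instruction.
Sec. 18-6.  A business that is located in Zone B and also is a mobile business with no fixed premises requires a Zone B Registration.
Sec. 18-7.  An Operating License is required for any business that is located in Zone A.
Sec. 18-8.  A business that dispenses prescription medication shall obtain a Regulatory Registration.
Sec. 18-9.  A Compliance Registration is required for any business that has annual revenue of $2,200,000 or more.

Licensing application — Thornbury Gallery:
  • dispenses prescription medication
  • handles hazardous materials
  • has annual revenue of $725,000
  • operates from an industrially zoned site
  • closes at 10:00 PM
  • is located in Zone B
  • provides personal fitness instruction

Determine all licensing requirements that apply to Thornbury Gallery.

Industrial Use Certificate, Regulatory Registration, Trade Authorization

Sec. 18-1. operates from an industrially zoned site → Industrial Use Certificate required.
Sec. 18-2. handles hazardous materials → Trade Authorization required.
Sec. 18-3. handles hazardous materials → Compliance Authorization required.
Sec. 18-4. is located in Zone B (not: is located in the designated historic district); operates from an industrially zoned site → Historic District Permit not required.
Sec. 18-5. provides personal fitness instruction → exempt from Compliance Authorization.
Sec. 18-6. is located in Zone B; operates from an industrially zoned site (not: is a mobile business with no fixed premises) → Zone B Registration not required.
Sec. 18-7. is located in Zone B (not: is located in Zone A) → Operating License not required.
Sec. 18-8. dispenses prescription medication → Regulatory Registration required.
Sec. 18-9. revenue $725,000 < $2,200,000 → Compliance Registration not required.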